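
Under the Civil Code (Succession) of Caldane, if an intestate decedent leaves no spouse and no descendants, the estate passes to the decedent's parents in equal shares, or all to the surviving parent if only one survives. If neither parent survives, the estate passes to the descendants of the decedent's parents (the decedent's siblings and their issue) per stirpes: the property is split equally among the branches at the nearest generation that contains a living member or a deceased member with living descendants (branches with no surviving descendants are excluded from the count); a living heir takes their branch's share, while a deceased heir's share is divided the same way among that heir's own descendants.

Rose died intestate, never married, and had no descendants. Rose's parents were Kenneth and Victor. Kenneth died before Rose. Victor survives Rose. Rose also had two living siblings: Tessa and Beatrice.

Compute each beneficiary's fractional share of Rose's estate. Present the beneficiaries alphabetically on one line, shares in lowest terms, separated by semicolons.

Only one parent, Victor, survives, so Victor takes the entire estate. The siblings take nothing because a surviving parent has priority.

Victor 1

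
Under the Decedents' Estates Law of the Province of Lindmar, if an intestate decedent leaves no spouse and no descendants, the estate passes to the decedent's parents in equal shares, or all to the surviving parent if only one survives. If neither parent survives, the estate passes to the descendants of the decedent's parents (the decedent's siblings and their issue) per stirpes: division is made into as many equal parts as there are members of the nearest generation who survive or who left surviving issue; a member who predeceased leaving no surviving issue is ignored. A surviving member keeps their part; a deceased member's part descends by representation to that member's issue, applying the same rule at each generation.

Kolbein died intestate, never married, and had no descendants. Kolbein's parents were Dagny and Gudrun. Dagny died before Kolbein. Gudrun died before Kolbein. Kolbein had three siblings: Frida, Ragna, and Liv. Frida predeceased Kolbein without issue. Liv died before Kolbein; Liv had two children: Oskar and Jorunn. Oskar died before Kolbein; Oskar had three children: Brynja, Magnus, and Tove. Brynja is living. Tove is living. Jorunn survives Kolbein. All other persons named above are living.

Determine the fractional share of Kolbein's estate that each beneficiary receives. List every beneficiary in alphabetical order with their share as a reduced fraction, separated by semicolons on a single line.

Brynja 1/12; Jorunn 1/4; Magnus 1/12; Ragna 1/2; Tove 1/12

Neither parent survives and there are no descendants, so the estate passes to Kolbein's siblings and their issue per stirpes.
Frida left no surviving issue, so that branch lapses and is disregarded.
The estate is divided into 2 equal shares of 1/2 among Ragna, Liv.
Ragna is living and takes 1/2.
Liv predeceased; the 1/2 allotted to Liv's branch passes to Liv's issue by representation.
The 1/2 is divided into 2 equal shares of 1/4 among Oskar, Jorunn.
Oskar predeceased; the 1/4 allotted to Oskar's branch passes to Oskar's issue by representation.
The 1/4 is divided into 3 equal shares of 1/12 among Brynja, Magnus, Tove.
Brynja is living and takes 1/12.
Magnus is living and takes 1/12.
Tove is living and takes 1/12.
Jorunn is living and takes 1/4.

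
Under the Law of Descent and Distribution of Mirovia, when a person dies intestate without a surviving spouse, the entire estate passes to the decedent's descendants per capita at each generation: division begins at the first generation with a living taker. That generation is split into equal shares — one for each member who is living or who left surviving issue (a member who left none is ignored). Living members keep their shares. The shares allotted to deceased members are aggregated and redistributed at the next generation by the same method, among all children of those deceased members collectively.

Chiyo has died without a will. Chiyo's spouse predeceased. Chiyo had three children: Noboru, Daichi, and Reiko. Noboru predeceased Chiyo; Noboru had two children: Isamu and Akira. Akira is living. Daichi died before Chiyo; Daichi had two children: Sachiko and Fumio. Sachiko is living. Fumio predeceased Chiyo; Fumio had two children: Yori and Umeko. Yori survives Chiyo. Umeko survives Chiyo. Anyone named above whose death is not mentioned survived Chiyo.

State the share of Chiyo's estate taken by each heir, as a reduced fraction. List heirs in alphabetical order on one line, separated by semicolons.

Akira 1/6; Isamu 1/6; Reiko 1/3; Sachiko 1/6; Umeko 1/12; Yori 1/12

There is no surviving spouse, so the entire estate passes to Chiyo's descendants per capita at each generation.
At generation 1 (Noboru, Daichi, Reiko) there are 3 shares of (1)/3 = 1/3 each.
Living: Reiko — each takes 1/3.
Deceased: Noboru and Daichi. Their combined 2/3 is pooled and carried to generation 2.
At generation 2 (Isamu, Akira, Sachiko, Fumio) there are 4 shares of (2/3)/4 = 1/6 each.
Living: Isamu, Akira, and Sachiko — each takes 1/6.
Deceased: Fumio. That 1/6 share is carried to generation 3.
At generation 3 (Yori, Umeko) there are 2 shares of (1/6)/2 = 1/12 each.
Living: Yori and Umeko — each takes 1/12.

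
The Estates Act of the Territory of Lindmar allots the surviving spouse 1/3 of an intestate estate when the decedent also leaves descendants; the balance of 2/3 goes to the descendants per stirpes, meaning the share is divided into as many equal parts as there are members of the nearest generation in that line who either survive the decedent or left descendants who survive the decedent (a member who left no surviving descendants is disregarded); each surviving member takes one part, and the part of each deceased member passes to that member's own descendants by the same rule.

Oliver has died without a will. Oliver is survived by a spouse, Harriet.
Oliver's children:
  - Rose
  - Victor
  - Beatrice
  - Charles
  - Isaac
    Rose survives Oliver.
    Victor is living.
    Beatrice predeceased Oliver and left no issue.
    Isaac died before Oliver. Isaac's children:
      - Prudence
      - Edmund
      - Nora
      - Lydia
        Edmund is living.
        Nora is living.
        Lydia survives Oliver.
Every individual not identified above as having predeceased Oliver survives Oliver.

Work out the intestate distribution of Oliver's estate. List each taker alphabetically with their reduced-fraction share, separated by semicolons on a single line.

Charles 1/6; Edmund 1/24; Harriet 1/3; Lydia 1/24; Nora 1/24; Prudence 1/24; Rose 1/6; Victor 1/6

Harriet, as surviving spouse, takes 1/3.
The remaining 2/3 passes to Oliver's descendants per stirpes.
Beatrice left no surviving issue, so that branch lapses and is disregarded.
The 2/3 is divided into 4 equal shares of 1/6 among Rose, Victor, Charles, Isaac.
Rose is living and takes 1/6.
Victor is living and takes 1/6.
Charles is living and takes 1/6.
Isaac predeceased; the 1/6 allotted to Isaac's branch passes to Isaac's issue by representation.
The 1/6 is divided into 4 equal shares of 1/24 among Prudence, Edmund, Nora, Lydia.
Prudence is living and takes 1/24.
Edmund is living and takes 1/24.
Nora is living and takes 1/24.
Lydia is living and takes 1/24.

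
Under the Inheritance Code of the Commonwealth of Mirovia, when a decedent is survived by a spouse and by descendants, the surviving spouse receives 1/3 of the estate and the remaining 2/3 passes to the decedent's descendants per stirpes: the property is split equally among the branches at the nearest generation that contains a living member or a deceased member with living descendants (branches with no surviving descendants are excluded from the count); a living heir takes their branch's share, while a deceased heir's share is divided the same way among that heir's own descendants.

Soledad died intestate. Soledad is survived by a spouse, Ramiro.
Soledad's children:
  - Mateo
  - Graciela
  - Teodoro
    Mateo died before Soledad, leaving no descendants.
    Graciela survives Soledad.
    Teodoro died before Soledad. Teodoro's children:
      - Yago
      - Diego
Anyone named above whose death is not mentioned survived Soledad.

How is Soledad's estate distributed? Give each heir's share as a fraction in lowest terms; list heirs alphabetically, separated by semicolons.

Ramiro, as surviving spouse, takes 1/3.
The remaining 2/3 passes to Soledad's descendants per stirpes.
Mateo left no surviving issue, so that branch lapses and is disregarded.
The 2/3 is divided into 2 equal shares of 1/3 among Graciela, Teodoro.
Graciela is living and takes 1/3.
Teodoro predeceased; the 1/3 allotted to Teodoro's branch passes to Teodoro's issue by representation.
The 1/3 is divided into 2 equal shares of 1/6 among Yago, Diego.
Yago is living and takes 1/6.
Diego is living and takes 1/6.

Diego 1/6; Graciela 1/3; Ramiro 1/3; Yago 1/6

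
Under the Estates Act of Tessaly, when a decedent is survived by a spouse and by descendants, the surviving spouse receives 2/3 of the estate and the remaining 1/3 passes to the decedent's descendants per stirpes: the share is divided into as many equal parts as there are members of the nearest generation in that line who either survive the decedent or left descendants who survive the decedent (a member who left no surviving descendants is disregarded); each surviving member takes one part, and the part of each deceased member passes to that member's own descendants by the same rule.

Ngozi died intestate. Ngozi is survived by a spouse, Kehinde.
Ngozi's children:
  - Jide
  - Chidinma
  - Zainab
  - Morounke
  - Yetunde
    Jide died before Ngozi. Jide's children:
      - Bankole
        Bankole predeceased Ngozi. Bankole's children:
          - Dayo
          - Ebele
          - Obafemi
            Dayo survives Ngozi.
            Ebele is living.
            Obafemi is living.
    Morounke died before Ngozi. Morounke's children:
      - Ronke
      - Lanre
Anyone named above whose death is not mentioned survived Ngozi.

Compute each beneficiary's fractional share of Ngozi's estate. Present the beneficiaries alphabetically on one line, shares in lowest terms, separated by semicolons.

Chidinma 1/15; Dayo 1/45; Ebele 1/45; Kehinde 2/3; Lanre 1/30; Obafemi 1/45; Ronke 1/30; Yetunde 1/15; Zainab 1/15

Kehinde, as surviving spouse, takes 2/3.
The remaining 1/3 passes to Ngozi's descendants per stirpes.
The 1/3 is divided into 5 equal shares of 1/15 among Jide, Chidinma, Zainab, Morounke, Yetunde.
Jide predeceased; the 1/15 allotted to Jide's branch passes to Jide's issue by representation.
Bankole's line is the sole branch at this level, so the full 1/15 passes to Bankole's issue by representation.
The 1/15 is divided into 3 equal shares of 1/45 among Dayo, Ebele, Obafemi.
Dayo is living and takes 1/45.
Ebele is living and takes 1/45.
Obafemi is living and takes 1/45.
Chidinma is living and takes 1/15.
Zainab is living and takes 1/15.
Morounke predeceased; the 1/15 allotted to Morounke's branch passes to Morounke's issue by representation.
The 1/15 is divided into 2 equal shares of 1/30 among Ronke, Lanre.
Ronke is living and takes 1/30.
Lanre is living and takes 1/30.
Yetunde is living and takes 1/15.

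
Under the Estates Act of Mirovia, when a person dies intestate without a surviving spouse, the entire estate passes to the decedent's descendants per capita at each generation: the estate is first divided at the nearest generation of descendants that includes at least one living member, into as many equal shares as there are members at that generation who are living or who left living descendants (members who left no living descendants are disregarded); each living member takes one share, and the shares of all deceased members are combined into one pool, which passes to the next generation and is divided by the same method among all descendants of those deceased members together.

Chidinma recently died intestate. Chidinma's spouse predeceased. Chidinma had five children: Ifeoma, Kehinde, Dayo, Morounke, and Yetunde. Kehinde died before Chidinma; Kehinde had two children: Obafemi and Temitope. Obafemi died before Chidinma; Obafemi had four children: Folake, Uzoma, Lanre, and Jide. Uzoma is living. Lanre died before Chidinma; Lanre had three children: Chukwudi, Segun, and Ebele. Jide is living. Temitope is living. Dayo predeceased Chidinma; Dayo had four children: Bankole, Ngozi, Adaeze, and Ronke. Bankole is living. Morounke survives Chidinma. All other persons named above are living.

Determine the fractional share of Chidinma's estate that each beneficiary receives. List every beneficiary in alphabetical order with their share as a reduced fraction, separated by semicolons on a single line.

There is no surviving spouse, so the entire estate passes to Chidinma's descendants per capita at each generation.
At generation 1 (Ifeoma, Kehinde, Dayo, Morounke, Yetunde) there are 5 shares of (1)/5 = 1/5 each.
Living: Ifeoma, Morounke, and Yetunde — each takes 1/5.
Deceased: Kehinde and Dayo. Their combined 2/5 is pooled and carried to generation 2.
At generation 2 (Obafemi, Temitope, Bankole, Ngozi, Adaeze, Ronke) there are 6 shares of (2/5)/6 = 1/15 each.
Living: Temitope, Bankole, Ngozi, Adaeze, and Ronke — each takes 1/15.
Deceased: Obafemi. That 1/15 share is carried to generation 3.
At generation 3 (Folake, Uzoma, Lanre, Jide) there are 4 shares of (1/15)/4 = 1/60 each.
Living: Folake, Uzoma, and Jide — each takes 1/60.
Deceased: Lanre. That 1/60 share is carried to generation 4.
At generation 4 (Chukwudi, Segun, Ebele) there are 3 shares of (1/60)/3 = 1/180 each.
Living: Chukwudi, Segun, and Ebele — each takes 1/180.

Adaeze 1/15; Bankole 1/15; Chukwudi 1/180; Ebele 1/180; Folake 1/60; Ifeoma 1/5; Jide 1/60; Morounke 1/5; Ngozi 1/15; Ronke 1/15; Segun 1/180; Temitope 1/15; Uzoma 1/60; Yetunde 1/5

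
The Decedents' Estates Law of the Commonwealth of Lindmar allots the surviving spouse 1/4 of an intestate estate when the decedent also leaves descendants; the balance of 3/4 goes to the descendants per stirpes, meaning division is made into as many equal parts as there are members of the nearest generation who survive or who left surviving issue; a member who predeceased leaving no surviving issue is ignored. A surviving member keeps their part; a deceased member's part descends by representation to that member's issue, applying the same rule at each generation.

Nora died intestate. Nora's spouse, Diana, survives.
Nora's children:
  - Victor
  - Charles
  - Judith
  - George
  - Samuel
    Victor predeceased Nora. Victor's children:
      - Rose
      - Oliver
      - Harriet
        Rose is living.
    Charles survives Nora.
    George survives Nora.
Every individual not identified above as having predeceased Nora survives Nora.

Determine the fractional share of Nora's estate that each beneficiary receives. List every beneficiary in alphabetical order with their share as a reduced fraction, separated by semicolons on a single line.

Charles 3/20; Diana 1/4; George 3/20; Harriet 1/20; Judith 3/20; Oliver 1/20; Rose 1/20; Samuel 3/20

Diana, as surviving spouse, takes 1/4.
The remaining 3/4 passes to Nora's descendants per stirpes.
The 3/4 is divided into 5 equal shares of 3/20 among Victor, Charles, Judith, George, Samuel.
Victor predeceased; the 3/20 allotted to Victor's branch passes to Victor's issue by representation.
The 3/20 is divided into 3 equal shares of 1/20 among Rose, Oliver, Harriet.
Rose is living and takes 1/20.
Oliver is living and takes 1/20.
Harriet is living and takes 1/20.
Charles is living and takes 3/20.
Judith is living and takes 3/20.
George is living and takes 3/20.
Samuel is living and takes 3/20.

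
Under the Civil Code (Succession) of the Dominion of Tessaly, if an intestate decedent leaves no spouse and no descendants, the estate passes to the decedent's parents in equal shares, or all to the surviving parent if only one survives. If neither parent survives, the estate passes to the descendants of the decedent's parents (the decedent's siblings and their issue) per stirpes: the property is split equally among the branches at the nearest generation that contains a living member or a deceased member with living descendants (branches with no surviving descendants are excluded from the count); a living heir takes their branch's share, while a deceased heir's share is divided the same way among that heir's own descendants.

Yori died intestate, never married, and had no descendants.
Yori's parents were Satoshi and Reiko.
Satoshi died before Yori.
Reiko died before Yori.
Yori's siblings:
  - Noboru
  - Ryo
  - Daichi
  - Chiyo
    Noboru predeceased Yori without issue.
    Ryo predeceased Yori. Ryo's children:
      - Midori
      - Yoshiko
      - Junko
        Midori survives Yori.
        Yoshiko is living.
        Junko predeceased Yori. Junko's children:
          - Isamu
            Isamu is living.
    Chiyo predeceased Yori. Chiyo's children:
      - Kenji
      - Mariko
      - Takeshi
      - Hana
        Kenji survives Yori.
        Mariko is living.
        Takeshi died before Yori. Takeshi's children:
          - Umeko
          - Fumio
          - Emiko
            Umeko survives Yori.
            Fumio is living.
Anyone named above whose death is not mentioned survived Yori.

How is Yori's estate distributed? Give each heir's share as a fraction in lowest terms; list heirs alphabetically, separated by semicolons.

Daichi 1/3; Emiko 1/36; Fumio 1/36; Hana 1/12; Isamu 1/9; Kenji 1/12; Mariko 1/12; Midori 1/9; Umeko 1/36; Yoshiko 1/9

Neither parent survives and there are no descendants, so the estate passes to Yori's siblings and their issue per stirpes.
Noboru left no surviving issue, so that branch lapses and is disregarded.
The estate is divided into 3 equal shares of 1/3 among Ryo, Daichi, Chiyo.
Ryo predeceased; the 1/3 allotted to Ryo's branch passes to Ryo's issue by representation.
The 1/3 is divided into 3 equal shares of 1/9 among Midori, Yoshiko, Junko.
Midori is living and takes 1/9.
Yoshiko is living and takes 1/9.
Junko predeceased; the 1/9 allotted to Junko's branch passes to Junko's issue by representation.
Isamu is the sole taker at this level and receives the full 1/9.
Daichi is living and takes 1/3.
Chiyo predeceased; the 1/3 allotted to Chiyo's branch passes to Chiyo's issue by representation.
The 1/3 is divided into 4 equal shares of 1/12 among Kenji, Mariko, Takeshi, Hana.
Kenji is living and takes 1/12.
Mariko is living and takes 1/12.
Takeshi predeceased; the 1/12 allotted to Takeshi's branch passes to Takeshi's issue by representation.
The 1/12 is divided into 3 equal shares of 1/36 among Umeko, Fumio, Emiko.
Umeko is living and takes 1/36.
Fumio is living and takes 1/36.
Emiko is living and takes 1/36.
Hana is living and takes 1/12.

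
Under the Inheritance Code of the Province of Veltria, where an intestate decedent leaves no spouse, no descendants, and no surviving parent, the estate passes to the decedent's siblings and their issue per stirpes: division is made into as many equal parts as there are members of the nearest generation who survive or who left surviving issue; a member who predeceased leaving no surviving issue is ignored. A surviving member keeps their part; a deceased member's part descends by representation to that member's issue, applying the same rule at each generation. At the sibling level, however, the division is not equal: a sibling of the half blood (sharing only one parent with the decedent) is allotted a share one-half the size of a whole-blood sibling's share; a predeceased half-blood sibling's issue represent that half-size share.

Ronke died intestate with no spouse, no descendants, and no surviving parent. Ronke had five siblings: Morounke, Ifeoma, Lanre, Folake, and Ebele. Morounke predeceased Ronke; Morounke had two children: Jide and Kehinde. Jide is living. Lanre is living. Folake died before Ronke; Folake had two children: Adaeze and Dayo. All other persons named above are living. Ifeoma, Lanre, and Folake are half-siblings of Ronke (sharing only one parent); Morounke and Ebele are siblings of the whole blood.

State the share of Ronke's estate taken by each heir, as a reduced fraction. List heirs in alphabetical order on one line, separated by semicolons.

No spouse, descendants, or parent survives, so the estate passes to Ronke's siblings per stirpes.
Half-blood siblings count for one-half the weight of whole-blood siblings at the initial division.
Dividing 1 in proportion to weights (total weight 7/2): Morounke (weight 1) → 2/7; Ifeoma (weight 1/2) → 1/7; Lanre (weight 1/2) → 1/7; Folake (weight 1/2) → 1/7; Ebele (weight 1) → 2/7.
Morounke predeceased; the 2/7 allotted to Morounke's branch passes to Morounke's issue by representation.
The 2/7 is divided into 2 equal shares of 1/7 among Jide, Kehinde.
Jide is living and takes 1/7.
Kehinde is living and takes 1/7.
Ifeoma is living and takes 1/7.
Lanre is living and takes 1/7.
Folake predeceased; the 1/7 allotted to Folake's branch passes to Folake's issue by representation.
The 1/7 is divided into 2 equal shares of 1/14 among Adaeze, Dayo.
Adaeze is living and takes 1/14.
Dayo is living and takes 1/14.
Ebele is living and takes 2/7.

Adaeze 1/14; Dayo 1/14; Ebele 2/7; Ifeoma 1/7; Jide 1/7; Kehinde 1/7; Lanre 1/7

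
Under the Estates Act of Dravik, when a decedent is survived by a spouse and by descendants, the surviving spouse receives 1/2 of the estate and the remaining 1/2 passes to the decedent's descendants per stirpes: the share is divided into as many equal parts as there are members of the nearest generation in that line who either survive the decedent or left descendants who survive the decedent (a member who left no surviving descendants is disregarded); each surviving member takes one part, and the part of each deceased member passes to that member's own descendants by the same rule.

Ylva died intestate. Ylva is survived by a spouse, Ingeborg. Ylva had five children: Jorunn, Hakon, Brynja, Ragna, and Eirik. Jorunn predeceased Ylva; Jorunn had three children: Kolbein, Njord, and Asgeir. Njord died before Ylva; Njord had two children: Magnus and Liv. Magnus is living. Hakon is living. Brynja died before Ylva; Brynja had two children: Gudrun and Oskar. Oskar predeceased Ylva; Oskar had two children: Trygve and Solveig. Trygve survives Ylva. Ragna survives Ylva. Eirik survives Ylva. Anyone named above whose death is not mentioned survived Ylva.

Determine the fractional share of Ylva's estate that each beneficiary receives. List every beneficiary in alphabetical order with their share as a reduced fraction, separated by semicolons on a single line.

Ingeborg, as surviving spouse, takes 1/2.
The remaining 1/2 passes to Ylva's descendants per stirpes.
The 1/2 is divided into 5 equal shares of 1/10 among Jorunn, Hakon, Brynja, Ragna, Eirik.
Jorunn predeceased; the 1/10 allotted to Jorunn's branch passes to Jorunn's issue by representation.
The 1/10 is divided into 3 equal shares of 1/30 among Kolbein, Njord, Asgeir.
Kolbein is living and takes 1/30.
Njord predeceased; the 1/30 allotted to Njord's branch passes to Njord's issue by representation.
The 1/30 is divided into 2 equal shares of 1/60 among Magnus, Liv.
Magnus is living and takes 1/60.
Liv is living and takes 1/60.
Asgeir is living and takes 1/30.
Hakon is living and takes 1/10.
Brynja predeceased; the 1/10 allotted to Brynja's branch passes to Brynja's issue by representation.
The 1/10 is divided into 2 equal shares of 1/20 among Gudrun, Oskar.
Gudrun is living and takes 1/20.
Oskar predeceased; the 1/20 allotted to Oskar's branch passes to Oskar's issue by representation.
The 1/20 is divided into 2 equal shares of 1/40 among Trygve, Solveig.
Trygve is living and takes 1/40.
Solveig is living and takes 1/40.
Ragna is living and takes 1/10.
Eirik is living and takes 1/10.

Asgeir 1/30; Eirik 1/10; Gudrun 1/20; Hakon 1/10; Ingeborg 1/2; Kolbein 1/30; Liv 1/60; Magnus 1/60; Ragna 1/10; Solveig 1/40; Trygve 1/40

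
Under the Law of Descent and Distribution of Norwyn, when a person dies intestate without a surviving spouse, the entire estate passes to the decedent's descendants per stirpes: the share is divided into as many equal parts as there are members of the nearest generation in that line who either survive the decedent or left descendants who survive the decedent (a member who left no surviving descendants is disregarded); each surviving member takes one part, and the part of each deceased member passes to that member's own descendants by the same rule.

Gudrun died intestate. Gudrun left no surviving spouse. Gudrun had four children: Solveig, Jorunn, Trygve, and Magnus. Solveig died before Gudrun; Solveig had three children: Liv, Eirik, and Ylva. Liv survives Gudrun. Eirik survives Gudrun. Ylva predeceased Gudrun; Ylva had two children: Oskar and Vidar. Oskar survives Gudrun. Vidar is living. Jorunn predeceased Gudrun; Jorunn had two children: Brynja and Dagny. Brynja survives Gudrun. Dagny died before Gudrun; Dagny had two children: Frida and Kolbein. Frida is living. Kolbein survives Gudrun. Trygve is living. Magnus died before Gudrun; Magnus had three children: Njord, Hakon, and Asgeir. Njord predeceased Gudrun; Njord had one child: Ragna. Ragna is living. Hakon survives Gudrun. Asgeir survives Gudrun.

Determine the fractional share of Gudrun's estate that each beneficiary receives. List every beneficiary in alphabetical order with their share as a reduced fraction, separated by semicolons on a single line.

There is no surviving spouse, so the entire estate passes to Gudrun's descendants per stirpes.
The estate is divided into 4 equal shares of 1/4 among Solveig, Jorunn, Trygve, Magnus.
Solveig predeceased; the 1/4 allotted to Solveig's branch passes to Solveig's issue by representation.
The 1/4 is divided into 3 equal shares of 1/12 among Liv, Eirik, Ylva.
Liv is living and takes 1/12.
Eirik is living and takes 1/12.
Ylva predeceased; the 1/12 allotted to Ylva's branch passes to Ylva's issue by representation.
The 1/12 is divided into 2 equal shares of 1/24 among Oskar, Vidar.
Oskar is living and takes 1/24.
Vidar is living and takes 1/24.
Jorunn predeceased; the 1/4 allotted to Jorunn's branch passes to Jorunn's issue by representation.
The 1/4 is divided into 2 equal shares of 1/8 among Brynja, Dagny.
Brynja is living and takes 1/8.
Dagny predeceased; the 1/8 allotted to Dagny's branch passes to Dagny's issue by representation.
The 1/8 is divided into 2 equal shares of 1/16 among Frida, Kolbein.
Frida is living and takes 1/16.
Kolbein is living and takes 1/16.
Trygve is living and takes 1/4.
Magnus predeceased; the 1/4 allotted to Magnus's branch passes to Magnus's issue by representation.
The 1/4 is divided into 3 equal shares of 1/12 among Njord, Hakon, Asgeir.
Njord predeceased; the 1/12 allotted to Njord's branch passes to Njord's issue by representation.
Ragna is the sole taker at this level and receives the full 1/12.
Hakon is living and takes 1/12.
Asgeir is living and takes 1/12.

Asgeir 1/12; Brynja 1/8; Eirik 1/12; Frida 1/16; Hakon 1/12; Kolbein 1/16; Liv 1/12; Oskar 1/24; Ragna 1/12; Trygve 1/4; Vidar 1/24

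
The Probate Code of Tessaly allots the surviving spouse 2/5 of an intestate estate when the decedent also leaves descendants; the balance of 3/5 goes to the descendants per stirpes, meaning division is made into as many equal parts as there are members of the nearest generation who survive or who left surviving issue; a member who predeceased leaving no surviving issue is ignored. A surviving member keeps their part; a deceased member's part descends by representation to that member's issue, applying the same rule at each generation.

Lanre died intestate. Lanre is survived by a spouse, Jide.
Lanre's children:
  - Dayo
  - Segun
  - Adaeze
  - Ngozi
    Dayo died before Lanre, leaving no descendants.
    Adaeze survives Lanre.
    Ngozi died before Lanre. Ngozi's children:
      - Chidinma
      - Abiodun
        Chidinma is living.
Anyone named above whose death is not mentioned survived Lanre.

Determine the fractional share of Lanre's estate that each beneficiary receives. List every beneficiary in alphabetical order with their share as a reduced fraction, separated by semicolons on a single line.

Abiodun 1/10; Adaeze 1/5; Chidinma 1/10; Jide 2/5; Segun 1/5

Jide, as surviving spouse, takes 2/5.
The remaining 3/5 passes to Lanre's descendants per stirpes.
Dayo left no surviving issue, so that branch lapses and is disregarded.
The 3/5 is divided into 3 equal shares of 1/5 among Segun, Adaeze, Ngozi.
Segun is living and takes 1/5.
Adaeze is living and takes 1/5.
Ngozi predeceased; the 1/5 allotted to Ngozi's branch passes to Ngozi's issue by representation.
The 1/5 is divided into 2 equal shares of 1/10 among Chidinma, Abiodun.
Chidinma is living and takes 1/10.
Abiodun is living and takes 1/10.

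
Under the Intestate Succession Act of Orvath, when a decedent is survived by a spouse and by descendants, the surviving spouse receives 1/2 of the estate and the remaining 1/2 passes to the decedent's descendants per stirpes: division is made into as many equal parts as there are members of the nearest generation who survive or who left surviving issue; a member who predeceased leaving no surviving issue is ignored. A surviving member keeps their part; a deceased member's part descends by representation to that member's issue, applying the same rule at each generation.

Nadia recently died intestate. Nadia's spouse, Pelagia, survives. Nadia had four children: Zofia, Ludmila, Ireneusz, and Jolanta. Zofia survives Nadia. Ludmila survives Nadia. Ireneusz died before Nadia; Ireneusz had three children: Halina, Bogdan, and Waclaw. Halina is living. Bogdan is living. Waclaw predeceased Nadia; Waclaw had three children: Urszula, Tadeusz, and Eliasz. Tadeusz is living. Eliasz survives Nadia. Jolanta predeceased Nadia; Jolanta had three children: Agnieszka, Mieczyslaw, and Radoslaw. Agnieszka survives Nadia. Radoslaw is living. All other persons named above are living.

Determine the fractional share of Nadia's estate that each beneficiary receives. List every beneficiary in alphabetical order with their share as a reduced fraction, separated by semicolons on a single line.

Pelagia, as surviving spouse, takes 1/2.
The remaining 1/2 passes to Nadia's descendants per stirpes.
The 1/2 is divided into 4 equal shares of 1/8 among Zofia, Ludmila, Ireneusz, Jolanta.
Zofia is living and takes 1/8.
Ludmila is living and takes 1/8.
Ireneusz predeceased; the 1/8 allotted to Ireneusz's branch passes to Ireneusz's issue by representation.
The 1/8 is divided into 3 equal shares of 1/24 among Halina, Bogdan, Waclaw.
Halina is living and takes 1/24.
Bogdan is living and takes 1/24.
Waclaw predeceased; the 1/24 allotted to Waclaw's branch passes to Waclaw's issue by representation.
The 1/24 is divided into 3 equal shares of 1/72 among Urszula, Tadeusz, Eliasz.
Urszula is living and takes 1/72.
Tadeusz is living and takes 1/72.
Eliasz is living and takes 1/72.
Jolanta predeceased; the 1/8 allotted to Jolanta's branch passes to Jolanta's issue by representation.
The 1/8 is divided into 3 equal shares of 1/24 among Agnieszka, Mieczyslaw, Radoslaw.
Agnieszka is living and takes 1/24.
Mieczyslaw is living and takes 1/24.
Radoslaw is living and takes 1/24.

Agnieszka 1/24; Bogdan 1/24; Eliasz 1/72; Halina 1/24; Ludmila 1/8; Mieczyslaw 1/24; Pelagia 1/2; Radoslaw 1/24; Tadeusz 1/72; Urszula 1/72; Zofia 1/8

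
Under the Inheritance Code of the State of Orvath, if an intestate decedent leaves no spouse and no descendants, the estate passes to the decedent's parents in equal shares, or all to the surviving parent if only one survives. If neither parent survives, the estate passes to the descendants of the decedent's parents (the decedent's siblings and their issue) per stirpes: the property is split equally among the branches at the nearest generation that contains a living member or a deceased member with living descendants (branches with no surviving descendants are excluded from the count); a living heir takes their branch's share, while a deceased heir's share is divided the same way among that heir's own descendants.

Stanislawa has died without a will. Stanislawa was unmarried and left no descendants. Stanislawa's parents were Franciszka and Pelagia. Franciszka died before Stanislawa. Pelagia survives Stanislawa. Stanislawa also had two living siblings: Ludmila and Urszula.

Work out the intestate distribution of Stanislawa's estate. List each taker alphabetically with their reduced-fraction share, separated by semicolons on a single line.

Only one parent, Pelagia, survives, so Pelagia takes the entire estate. The siblings take nothing because a surviving parent has priority.

Pelagia 1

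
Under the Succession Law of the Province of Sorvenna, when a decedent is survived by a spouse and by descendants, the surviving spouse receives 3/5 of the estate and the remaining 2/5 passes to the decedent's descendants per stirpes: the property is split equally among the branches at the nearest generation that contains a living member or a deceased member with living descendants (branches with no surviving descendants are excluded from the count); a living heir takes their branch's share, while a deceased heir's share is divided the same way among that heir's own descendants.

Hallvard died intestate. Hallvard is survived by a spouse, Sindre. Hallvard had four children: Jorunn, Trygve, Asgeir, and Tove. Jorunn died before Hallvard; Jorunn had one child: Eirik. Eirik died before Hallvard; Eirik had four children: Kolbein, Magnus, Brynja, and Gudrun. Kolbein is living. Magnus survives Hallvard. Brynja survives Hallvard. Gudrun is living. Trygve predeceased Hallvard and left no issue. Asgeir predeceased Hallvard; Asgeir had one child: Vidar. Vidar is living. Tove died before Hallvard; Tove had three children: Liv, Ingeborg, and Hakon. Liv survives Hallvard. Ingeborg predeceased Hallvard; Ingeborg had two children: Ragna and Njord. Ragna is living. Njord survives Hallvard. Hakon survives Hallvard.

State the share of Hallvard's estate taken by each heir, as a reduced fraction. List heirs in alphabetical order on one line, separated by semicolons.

Brynja 1/30; Gudrun 1/30; Hakon 2/45; Kolbein 1/30; Liv 2/45; Magnus 1/30; Njord 1/45; Ragna 1/45; Sindre 3/5; Vidar 2/15

Sindre, as surviving spouse, takes 3/5.
The remaining 2/5 passes to Hallvard's descendants per stirpes.
Trygve left no surviving issue, so that branch lapses and is disregarded.
The 2/5 is divided into 3 equal shares of 2/15 among Jorunn, Asgeir, Tove.
Jorunn predeceased; the 2/15 allotted to Jorunn's branch passes to Jorunn's issue by representation.
Eirik's line is the sole branch at this level, so the full 2/15 passes to Eirik's issue by representation.
The 2/15 is divided into 4 equal shares of 1/30 among Kolbein, Magnus, Brynja, Gudrun.
Kolbein is living and takes 1/30.
Magnus is living and takes 1/30.
Brynja is living and takes 1/30.
Gudrun is living and takes 1/30.
Asgeir predeceased; the 2/15 allotted to Asgeir's branch passes to Asgeir's issue by representation.
Vidar is the sole taker at this level and receives the full 2/15.
Tove predeceased; the 2/15 allotted to Tove's branch passes to Tove's issue by representation.
The 2/15 is divided into 3 equal shares of 2/45 among Liv, Ingeborg, Hakon.
Liv is living and takes 2/45.
Ingeborg predeceased; the 2/45 allotted to Ingeborg's branch passes to Ingeborg's issue by representation.
The 2/45 is divided into 2 equal shares of 1/45 among Ragna, Njord.
Ragna is living and takes 1/45.
Njord is living and takes 1/45.
Hakon is living and takes 2/45.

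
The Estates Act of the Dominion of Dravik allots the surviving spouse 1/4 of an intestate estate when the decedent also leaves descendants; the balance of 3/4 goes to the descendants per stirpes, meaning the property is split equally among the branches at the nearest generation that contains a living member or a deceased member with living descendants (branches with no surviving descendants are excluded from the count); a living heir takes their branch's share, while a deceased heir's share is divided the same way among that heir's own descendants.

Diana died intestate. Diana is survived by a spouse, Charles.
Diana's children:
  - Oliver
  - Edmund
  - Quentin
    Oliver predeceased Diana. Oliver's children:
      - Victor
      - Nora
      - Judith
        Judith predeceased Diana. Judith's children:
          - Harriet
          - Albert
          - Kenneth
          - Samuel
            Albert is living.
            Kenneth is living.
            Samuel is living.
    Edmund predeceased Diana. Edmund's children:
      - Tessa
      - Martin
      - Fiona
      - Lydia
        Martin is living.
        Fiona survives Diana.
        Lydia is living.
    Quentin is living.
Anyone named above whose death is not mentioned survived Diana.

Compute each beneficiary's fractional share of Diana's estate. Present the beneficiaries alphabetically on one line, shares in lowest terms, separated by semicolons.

Albert 1/48; Charles 1/4; Fiona 1/16; Harriet 1/48; Kenneth 1/48; Lydia 1/16; Martin 1/16; Nora 1/12; Quentin 1/4; Samuel 1/48; Tessa 1/16; Victor 1/12

Charles, as surviving spouse, takes 1/4.
The remaining 3/4 passes to Diana's descendants per stirpes.
The 3/4 is divided into 3 equal shares of 1/4 among Oliver, Edmund, Quentin.
Oliver predeceased; the 1/4 allotted to Oliver's branch passes to Oliver's issue by representation.
The 1/4 is divided into 3 equal shares of 1/12 among Victor, Nora, Judith.
Victor is living and takes 1/12.
Nora is living and takes 1/12.
Judith predeceased; the 1/12 allotted to Judith's branch passes to Judith's issue by representation.
The 1/12 is divided into 4 equal shares of 1/48 among Harriet, Albert, Kenneth, Samuel.
Harriet is living and takes 1/48.
Albert is living and takes 1/48.
Kenneth is living and takes 1/48.
Samuel is living and takes 1/48.
Edmund predeceased; the 1/4 allotted to Edmund's branch passes to Edmund's issue by representation.
The 1/4 is divided into 4 equal shares of 1/16 among Tessa, Martin, Fiona, Lydia.
Tessa is living and takes 1/16.
Martin is living and takes 1/16.
Fiona is living and takes 1/16.
Lydia is living and takes 1/16.
Quentin is living and takes 1/4.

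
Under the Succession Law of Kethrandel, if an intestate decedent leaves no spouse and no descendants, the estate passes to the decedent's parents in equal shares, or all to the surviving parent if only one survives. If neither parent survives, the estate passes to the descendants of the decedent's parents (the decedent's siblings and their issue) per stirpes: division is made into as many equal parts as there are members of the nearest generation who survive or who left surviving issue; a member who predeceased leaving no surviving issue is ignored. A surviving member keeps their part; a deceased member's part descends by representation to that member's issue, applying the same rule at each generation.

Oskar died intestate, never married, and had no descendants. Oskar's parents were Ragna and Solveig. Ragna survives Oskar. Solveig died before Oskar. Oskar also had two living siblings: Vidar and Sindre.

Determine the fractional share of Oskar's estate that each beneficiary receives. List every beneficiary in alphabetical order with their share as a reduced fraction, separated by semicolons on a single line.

Ragna 1

Only one parent, Ragna, survives, so Ragna takes the entire estate. The siblings take nothing because a surviving parent has priority.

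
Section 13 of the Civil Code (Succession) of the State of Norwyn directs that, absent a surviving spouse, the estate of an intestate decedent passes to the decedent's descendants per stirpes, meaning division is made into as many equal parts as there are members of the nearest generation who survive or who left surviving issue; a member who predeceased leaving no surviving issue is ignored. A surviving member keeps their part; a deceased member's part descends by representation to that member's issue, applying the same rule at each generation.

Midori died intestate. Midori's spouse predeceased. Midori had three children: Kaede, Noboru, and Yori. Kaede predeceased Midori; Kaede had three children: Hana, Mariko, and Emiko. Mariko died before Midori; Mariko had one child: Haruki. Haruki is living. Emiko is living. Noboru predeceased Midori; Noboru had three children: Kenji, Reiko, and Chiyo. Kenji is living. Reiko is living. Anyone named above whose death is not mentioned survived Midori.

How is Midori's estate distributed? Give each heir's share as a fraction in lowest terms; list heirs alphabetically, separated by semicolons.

Chiyo 1/9; Emiko 1/9; Hana 1/9; Haruki 1/9; Kenji 1/9; Reiko 1/9; Yori 1/3

There is no surviving spouse, so the entire estate passes to Midori's descendants per stirpes.
The estate is divided into 3 equal shares of 1/3 among Kaede, Noboru, Yori.
Kaede predeceased; the 1/3 allotted to Kaede's branch passes to Kaede's issue by representation.
The 1/3 is divided into 3 equal shares of 1/9 among Hana, Mariko, Emiko.
Hana is living and takes 1/9.
Mariko predeceased; the 1/9 allotted to Mariko's branch passes to Mariko's issue by representation.
Haruki is the sole taker at this level and receives the full 1/9.
Emiko is living and takes 1/9.
Noboru predeceased; the 1/3 allotted to Noboru's branch passes to Noboru's issue by representation.
The 1/3 is divided into 3 equal shares of 1/9 among Kenji, Reiko, Chiyo.
Kenji is living and takes 1/9.
Reiko is living and takes 1/9.
Chiyo is living and takes 1/9.
Yori is living and takes 1/3.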